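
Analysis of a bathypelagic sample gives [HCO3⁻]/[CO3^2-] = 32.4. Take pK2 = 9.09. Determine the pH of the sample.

pH = 7.58

From K2 = [H⁺][CO3^2-]/[HCO3⁻]:  pH = pK2 − log₁₀([HCO3⁻]/[CO3^2-])
log₁₀(32.4) = +1.511
pH = 9.09 − (+1.511) = 7.58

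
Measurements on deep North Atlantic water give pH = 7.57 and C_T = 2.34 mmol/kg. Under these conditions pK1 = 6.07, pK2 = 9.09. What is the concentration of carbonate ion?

α₂ = 1 / (1 + [H⁺]/K2 + [H⁺]²/(K1K2)) = 1 / (1 + 10^+1.52 + 10^+0.02)
   = 1 / (1 + 33.113 + 1.0471) = 1/35.160 = 0.02844
[CO3²⁻] = α₂ × DIC = 0.02844 × 2.34 = 0.0666 mmol/kg

[CO3²⁻] = 0.0666 mmol/kg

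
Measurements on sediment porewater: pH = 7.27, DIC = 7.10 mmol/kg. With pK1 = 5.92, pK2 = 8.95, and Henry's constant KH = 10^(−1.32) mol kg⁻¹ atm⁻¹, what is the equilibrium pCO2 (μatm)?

α₀ = 1 / (1 + K1/[H⁺] + K1K2/[H⁺]²) = 1 / (1 + 10^+1.35 + 10^-0.33)
   = 1 / (1 + 22.387 + 0.46774) = 1/23.855 = 0.04192
[CO2*] = α₀ × DIC = 0.04192 × 7.10 = 0.2976 mmol/kg
pCO2 = [CO2*]/KH = 2.976×10^-4 / 4.786×10^-2 = 6220 μatm

pCO2 = 6220 μatm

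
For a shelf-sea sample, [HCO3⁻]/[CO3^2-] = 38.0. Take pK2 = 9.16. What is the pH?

pH = 7.58

From K2 = [H⁺][CO3^2-]/[HCO3⁻]:  pH = pK2 − log₁₀([HCO3⁻]/[CO3^2-])
log₁₀(38.0) = +1.580
pH = 9.16 − (+1.580) = 7.58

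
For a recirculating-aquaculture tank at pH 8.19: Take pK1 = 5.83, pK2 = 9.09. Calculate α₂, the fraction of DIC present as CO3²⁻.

α₂ = 0.111

α₂ = 1 / (1 + [H⁺]/K2 + [H⁺]²/(K1K2)) = 1 / (1 + 10^+0.90 + 10^-1.46)
   = 1 / (1 + 7.9433 + 0.034674) = 1/8.9780 = 0.1114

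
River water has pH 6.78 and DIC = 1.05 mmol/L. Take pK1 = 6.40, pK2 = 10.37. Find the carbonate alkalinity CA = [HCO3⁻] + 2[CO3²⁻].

CA = [HCO3⁻] + 2[CO3²⁻] = (α₁ + 2α₂)·DIC
At pH 6.78: [H⁺]/K1 = 10^-0.38 = 0.41687, K2/[H⁺] = 10^-3.59 = 0.00025704
α₁ = 1/(1 + 0.41687 + 0.00025704) = 1/1.4171 = 0.7057; α₂ = α₁·K2/[H⁺] = 0.0001814
α₁ + 2α₂ = 0.7060
CA = 0.7060 × 1.05 = 0.741 mmol/L

CA = 0.741 mmol/L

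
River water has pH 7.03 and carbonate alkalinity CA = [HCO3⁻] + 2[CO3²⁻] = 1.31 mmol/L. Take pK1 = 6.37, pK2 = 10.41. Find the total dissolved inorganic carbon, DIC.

CA = [HCO3⁻] + 2[CO3²⁻] = (α₁ + 2α₂)·DIC
At pH 7.03: [H⁺]/K1 = 10^-0.66 = 0.21878, K2/[H⁺] = 10^-3.38 = 0.00041687
α₁ = 1/(1 + 0.21878 + 0.00041687) = 1/1.2192 = 0.8202; α₂ = α₁·K2/[H⁺] = 0.0003419
α₁ + 2α₂ = 0.8209
DIC = CA / (α₁ + 2α₂) = 1.31 / 0.8209 = 1.60 mmol/L

DIC = 1.60 mmol/L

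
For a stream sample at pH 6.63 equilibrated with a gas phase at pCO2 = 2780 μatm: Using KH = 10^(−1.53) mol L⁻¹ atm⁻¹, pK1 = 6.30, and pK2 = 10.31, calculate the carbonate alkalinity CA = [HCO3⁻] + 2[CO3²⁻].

[CO2*] = KH · pCO2 = 10^(−1.53) × 2780×10^-6 = 8.204×10^-5 mol/L
α₀ = 1/(1 + K1/[H⁺] + K1K2/[H⁺]²) = 1/(1 + 10^+0.33 + 10^-3.35) = 0.3186
DIC = [CO2*]/α₀ = 8.204×10^-5 / 0.3186 = 0.2575 mmol/L
CA = (α₁ + 2α₂)·DIC = (0.6812 + 2×0.0001423) × 0.2575 = 0.175 mmol/L

CA = 0.175 mmol/L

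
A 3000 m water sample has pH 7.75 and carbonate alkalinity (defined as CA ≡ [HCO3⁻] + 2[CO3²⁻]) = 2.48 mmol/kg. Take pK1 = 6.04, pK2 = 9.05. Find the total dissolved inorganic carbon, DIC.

CA = [HCO3⁻] + 2[CO3²⁻] = (α₁ + 2α₂)·DIC
At pH 7.75: [H⁺]/K1 = 10^-1.71 = 0.019498, K2/[H⁺] = 10^-1.30 = 0.050119
α₁ = 1/(1 + 0.019498 + 0.050119) = 1/1.0696 = 0.9349; α₂ = α₁·K2/[H⁺] = 0.04686
α₁ + 2α₂ = 1.0286
DIC = CA / (α₁ + 2α₂) = 2.48 / 1.0286 = 2.41 mmol/kg

DIC = 2.41 mmol/kg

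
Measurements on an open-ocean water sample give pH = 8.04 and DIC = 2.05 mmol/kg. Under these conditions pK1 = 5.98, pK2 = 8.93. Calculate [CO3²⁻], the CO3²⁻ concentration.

α₂ = 1 / (1 + [H⁺]/K2 + [H⁺]²/(K1K2)) = 1 / (1 + 10^+0.89 + 10^-1.17)
   = 1 / (1 + 7.7625 + 0.067608) = 1/8.8301 = 0.1132
[CO3²⁻] = α₂ × DIC = 0.1132 × 2.05 = 0.232 mmol/kg

[CO3²⁻] = 0.232 mmol/kg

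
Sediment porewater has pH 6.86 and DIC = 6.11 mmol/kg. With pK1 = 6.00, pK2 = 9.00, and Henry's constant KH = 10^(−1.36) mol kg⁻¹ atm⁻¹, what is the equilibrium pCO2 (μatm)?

pCO2 = 1.69×10^4 μatm

α₀ = 1 / (1 + K1/[H⁺] + K1K2/[H⁺]²) = 1 / (1 + 10^+0.86 + 10^-1.28)
   = 1 / (1 + 7.2444 + 0.052481) = 1/8.2968 = 0.1205
[CO2*] = α₀ × DIC = 0.1205 × 6.11 = 0.7364 mmol/kg
pCO2 = [CO2*]/KH = 7.364×10^-4 / 4.365×10^-2 = 1.69×10^4 μatm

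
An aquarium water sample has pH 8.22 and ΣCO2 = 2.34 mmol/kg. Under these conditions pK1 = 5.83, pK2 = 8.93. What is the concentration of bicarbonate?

[HCO3⁻] = 1.95 mmol/kg

α₁ = 1 / (1 + [H⁺]/K1 + K2/[H⁺]) = 1 / (1 + 10^-2.39 + 10^-0.71)
   = 1 / (1 + 0.0040738 + 0.19498) = 1/1.1991 = 0.8340
[HCO3⁻] = α₁ × DIC = 0.8340 × 2.34 = 1.95 mmol/kg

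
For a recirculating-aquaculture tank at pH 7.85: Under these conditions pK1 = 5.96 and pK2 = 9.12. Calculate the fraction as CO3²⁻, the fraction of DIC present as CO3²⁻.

α₂ = 1 / (1 + [H⁺]/K2 + [H⁺]²/(K1K2)) = 1 / (1 + 10^+1.27 + 10^-0.62)
   = 1 / (1 + 18.621 + 0.23988) = 1/19.861 = 0.05035

α₂ = 0.0504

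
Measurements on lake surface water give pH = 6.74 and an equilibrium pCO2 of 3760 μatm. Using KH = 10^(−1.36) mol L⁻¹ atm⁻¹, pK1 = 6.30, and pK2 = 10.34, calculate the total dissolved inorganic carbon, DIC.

DIC = 0.616 mmol/L

[CO2*] = KH · pCO2 = 10^(−1.36) × 3760×10^-6 = 1.641×10^-4 mol/L
α₀ = 1/(1 + K1/[H⁺] + K1K2/[H⁺]²) = 1/(1 + 10^+0.44 + 10^-3.16) = 0.2663
DIC = [CO2*]/α₀ = 1.641×10^-4 / 0.2663 = 0.616 mmol/L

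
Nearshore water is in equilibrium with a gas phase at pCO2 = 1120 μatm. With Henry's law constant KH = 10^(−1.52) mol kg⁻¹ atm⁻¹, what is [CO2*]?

KH = 10^(−1.52) = 3.020×10^-2 mol kg⁻¹ atm⁻¹
[CO2*] = KH · pCO2 = 3.020×10^-2 × 1120×10^-6 atm = 3.38×10^-5 mol/kg

[CO2*] = 33.8 μmol/kg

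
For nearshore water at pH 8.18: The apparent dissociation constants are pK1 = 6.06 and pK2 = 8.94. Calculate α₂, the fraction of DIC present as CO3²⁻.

α₂ = 1 / (1 + [H⁺]/K2 + [H⁺]²/(K1K2)) = 1 / (1 + 10^+0.76 + 10^-1.36)
   = 1 / (1 + 5.7544 + 0.043652) = 1/6.7981 = 0.1471

α₂ = 0.147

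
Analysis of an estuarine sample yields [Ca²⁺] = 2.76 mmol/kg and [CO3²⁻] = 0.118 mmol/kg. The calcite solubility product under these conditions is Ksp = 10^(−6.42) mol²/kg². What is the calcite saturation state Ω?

Ksp = 10^(−6.42) = 3.802×10^-7
Ω = [Ca²⁺][CO3²⁻]/Ksp = (2.76×10^-3)(0.118×10^-3) / 3.802×10^-7 = 0.857

Ω = 0.857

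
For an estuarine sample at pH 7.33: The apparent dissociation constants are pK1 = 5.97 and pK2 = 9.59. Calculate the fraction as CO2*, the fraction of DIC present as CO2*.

α₀ = 0.0416

α₀ = 1 / (1 + K1/[H⁺] + K1K2/[H⁺]²) = 1 / (1 + 10^+1.36 + 10^-0.90)
   = 1 / (1 + 22.909 + 0.12589) = 1/24.035 = 0.04161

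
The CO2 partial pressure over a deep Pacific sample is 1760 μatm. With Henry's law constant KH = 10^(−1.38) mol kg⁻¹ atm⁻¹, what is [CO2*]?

[CO2*] = 73.4 μmol/kg

KH = 10^(−1.38) = 4.169×10^-2 mol kg⁻¹ atm⁻¹
[CO2*] = KH · pCO2 = 4.169×10^-2 × 1760×10^-6 atm = 7.34×10^-5 mol/kg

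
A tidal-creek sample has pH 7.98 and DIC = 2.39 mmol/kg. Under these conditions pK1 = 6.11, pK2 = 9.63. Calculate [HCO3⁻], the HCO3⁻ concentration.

α₁ = 1 / (1 + [H⁺]/K1 + K2/[H⁺]) = 1 / (1 + 10^-1.87 + 10^-1.65)
   = 1 / (1 + 0.013490 + 0.022387) = 1/1.0359 = 0.9654
[HCO3⁻] = α₁ × DIC = 0.9654 × 2.39 = 2.31 mmol/kg

[HCO3⁻] = 2.31 mmol/kg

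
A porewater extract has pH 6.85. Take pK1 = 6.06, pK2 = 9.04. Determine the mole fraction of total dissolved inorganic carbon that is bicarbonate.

α₁ = 1 / (1 + [H⁺]/K1 + K2/[H⁺]) = 1 / (1 + 10^-0.79 + 10^-2.19)
   = 1 / (1 + 0.16218 + 0.0064565) = 1/1.1686 = 0.8557

α₁ = 0.856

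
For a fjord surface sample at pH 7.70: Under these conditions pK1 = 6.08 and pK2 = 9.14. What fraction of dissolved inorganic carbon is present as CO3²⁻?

α₂ = 1 / (1 + [H⁺]/K2 + [H⁺]²/(K1K2)) = 1 / (1 + 10^+1.44 + 10^-0.18)
   = 1 / (1 + 27.542 + 0.66069) = 1/29.203 = 0.03424

α₂ = 0.0342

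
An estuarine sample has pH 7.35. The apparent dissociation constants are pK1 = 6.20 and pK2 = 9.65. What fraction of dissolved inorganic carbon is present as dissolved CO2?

α₀ = 0.0658

α₀ = 1 / (1 + K1/[H⁺] + K1K2/[H⁺]²) = 1 / (1 + 10^+1.15 + 10^-1.15)
   = 1 / (1 + 14.125 + 0.070795) = 1/15.196 = 0.06581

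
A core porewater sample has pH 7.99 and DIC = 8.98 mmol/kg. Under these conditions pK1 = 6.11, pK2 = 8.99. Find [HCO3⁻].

α₁ = 1 / (1 + [H⁺]/K1 + K2/[H⁺]) = 1 / (1 + 10^-1.88 + 10^-1.00)
   = 1 / (1 + 0.013183 + 0.10000) = 1/1.1132 = 0.8983
[HCO3⁻] = α₁ × DIC = 0.8983 × 8.98 = 8.07 mmol/kg

[HCO3⁻] = 8.07 mmol/kg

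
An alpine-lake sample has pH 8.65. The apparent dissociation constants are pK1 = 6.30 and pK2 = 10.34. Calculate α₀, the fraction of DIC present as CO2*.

α₀ = 1 / (1 + K1/[H⁺] + K1K2/[H⁺]²) = 1 / (1 + 10^+2.35 + 10^+0.66)
   = 1 / (1 + 223.87 + 4.5709) = 1/229.44 = 0.004358

α₀ = 0.00436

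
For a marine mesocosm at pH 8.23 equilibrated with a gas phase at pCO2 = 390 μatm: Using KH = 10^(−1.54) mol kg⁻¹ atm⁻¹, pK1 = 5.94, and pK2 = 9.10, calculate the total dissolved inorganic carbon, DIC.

[CO2*] = KH · pCO2 = 10^(−1.54) × 390×10^-6 = 1.125×10^-5 mol/kg
α₀ = 1/(1 + K1/[H⁺] + K1K2/[H⁺]²) = 1/(1 + 10^+2.29 + 10^+1.42) = 0.004499
DIC = [CO2*]/α₀ = 1.125×10^-5 / 0.004499 = 2.50 mmol/kg

DIC = 2.50 mmol/kg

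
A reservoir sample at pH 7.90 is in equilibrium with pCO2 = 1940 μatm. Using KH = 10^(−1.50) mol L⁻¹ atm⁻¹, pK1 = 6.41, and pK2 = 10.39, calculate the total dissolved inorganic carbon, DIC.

DIC = 1.96 mmol/L

[CO2*] = KH · pCO2 = 10^(−1.50) × 1940×10^-6 = 6.135×10^-5 mol/L
α₀ = 1/(1 + K1/[H⁺] + K1K2/[H⁺]²) = 1/(1 + 10^+1.49 + 10^-1.00) = 0.03125
DIC = [CO2*]/α₀ = 6.135×10^-5 / 0.03125 = 1.96 mmol/L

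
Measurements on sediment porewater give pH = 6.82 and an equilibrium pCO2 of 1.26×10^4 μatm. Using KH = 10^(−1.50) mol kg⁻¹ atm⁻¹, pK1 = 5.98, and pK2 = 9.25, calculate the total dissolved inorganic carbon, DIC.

[CO2*] = KH · pCO2 = 10^(−1.50) × 1.26×10^4×10^-6 = 3.984×10^-4 mol/kg
α₀ = 1/(1 + K1/[H⁺] + K1K2/[H⁺]²) = 1/(1 + 10^+0.84 + 10^-1.59) = 0.1259
DIC = [CO2*]/α₀ = 3.984×10^-4 / 0.1259 = 3.17 mmol/kg

DIC = 3.17 mmol/kg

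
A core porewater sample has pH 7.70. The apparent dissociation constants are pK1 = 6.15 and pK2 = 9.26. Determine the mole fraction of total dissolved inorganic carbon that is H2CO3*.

α₀ = 1 / (1 + K1/[H⁺] + K1K2/[H⁺]²) = 1 / (1 + 10^+1.55 + 10^-0.01)
   = 1 / (1 + 35.481 + 0.97724) = 1/37.459 = 0.02670

α₀ = 0.0267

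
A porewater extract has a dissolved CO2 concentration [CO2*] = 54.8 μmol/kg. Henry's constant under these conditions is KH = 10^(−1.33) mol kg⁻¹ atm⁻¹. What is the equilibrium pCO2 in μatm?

pCO2 = 1170 μatm

KH = 10^(−1.33) = 4.677×10^-2 mol kg⁻¹ atm⁻¹
pCO2 = [CO2*]/KH = 54.8×10^-6 / 4.677×10^-2 = 1.17×10^-3 atm = 1170 μatm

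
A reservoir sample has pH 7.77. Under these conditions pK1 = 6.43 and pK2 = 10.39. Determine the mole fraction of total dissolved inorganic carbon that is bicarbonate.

α₁ = 1 / (1 + [H⁺]/K1 + K2/[H⁺]) = 1 / (1 + 10^-1.34 + 10^-2.62)
   = 1 / (1 + 0.045709 + 0.0023988) = 1/1.0481 = 0.9541

α₁ = 0.954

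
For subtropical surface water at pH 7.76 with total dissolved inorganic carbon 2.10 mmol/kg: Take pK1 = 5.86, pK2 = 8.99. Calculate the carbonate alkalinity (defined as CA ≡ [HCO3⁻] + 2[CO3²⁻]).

CA = [HCO3⁻] + 2[CO3²⁻] = (α₁ + 2α₂)·DIC
At pH 7.76: [H⁺]/K1 = 10^-1.90 = 0.012589, K2/[H⁺] = 10^-1.23 = 0.058884
α₁ = 1/(1 + 0.012589 + 0.058884) = 1/1.0715 = 0.9333; α₂ = α₁·K2/[H⁺] = 0.05496
α₁ + 2α₂ = 1.0432
CA = 1.0432 × 2.10 = 2.19 mmol/kg

CA = 2.19 mmol/kg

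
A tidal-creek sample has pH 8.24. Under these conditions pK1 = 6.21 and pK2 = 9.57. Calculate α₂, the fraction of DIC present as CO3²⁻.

α₂ = 0.0443

α₂ = 1 / (1 + [H⁺]/K2 + [H⁺]²/(K1K2)) = 1 / (1 + 10^+1.33 + 10^-0.70)
   = 1 / (1 + 21.380 + 0.19953) = 1/22.579 = 0.04429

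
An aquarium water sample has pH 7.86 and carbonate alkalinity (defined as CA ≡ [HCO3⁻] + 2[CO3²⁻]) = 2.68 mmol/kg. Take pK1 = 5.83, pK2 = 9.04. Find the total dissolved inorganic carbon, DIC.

CA = [HCO3⁻] + 2[CO3²⁻] = (α₁ + 2α₂)·DIC
At pH 7.86: [H⁺]/K1 = 10^-2.03 = 0.0093325, K2/[H⁺] = 10^-1.18 = 0.066069
α₁ = 1/(1 + 0.0093325 + 0.066069) = 1/1.0754 = 0.9299; α₂ = α₁·K2/[H⁺] = 0.06144
α₁ + 2α₂ = 1.0528
DIC = CA / (α₁ + 2α₂) = 2.68 / 1.0528 = 2.55 mmol/kg

DIC = 2.55 mmol/kg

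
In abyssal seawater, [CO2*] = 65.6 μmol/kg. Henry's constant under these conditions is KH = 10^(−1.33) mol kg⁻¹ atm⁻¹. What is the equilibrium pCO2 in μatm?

KH = 10^(−1.33) = 4.677×10^-2 mol kg⁻¹ atm⁻¹
pCO2 = [CO2*]/KH = 65.6×10^-6 / 4.677×10^-2 = 1.40×10^-3 atm = 1400 μatm

pCO2 = 1400 μatm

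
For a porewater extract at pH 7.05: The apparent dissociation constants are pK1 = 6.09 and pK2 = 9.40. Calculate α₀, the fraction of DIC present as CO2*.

α₀ = 1 / (1 + K1/[H⁺] + K1K2/[H⁺]²) = 1 / (1 + 10^+0.96 + 10^-1.39)
   = 1 / (1 + 9.1201 + 0.040738) = 1/10.161 = 0.09842

α₀ = 0.0984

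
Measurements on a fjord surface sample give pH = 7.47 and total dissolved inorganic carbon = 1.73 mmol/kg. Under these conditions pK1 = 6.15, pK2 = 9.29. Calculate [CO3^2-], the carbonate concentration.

[CO3²⁻] = 0.0246 mmol/kg

α₂ = 1 / (1 + [H⁺]/K2 + [H⁺]²/(K1K2)) = 1 / (1 + 10^+1.82 + 10^+0.50)
   = 1 / (1 + 66.069 + 3.1623) = 1/70.232 = 0.01424
[CO3²⁻] = α₂ × DIC = 0.01424 × 1.73 = 0.0246 mmol/kg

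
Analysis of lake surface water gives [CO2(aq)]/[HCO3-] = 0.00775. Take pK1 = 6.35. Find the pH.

From K1 = [H⁺][HCO3-]/[CO2(aq)]:  pH = pK1 − log₁₀([CO2(aq)]/[HCO3-])
log₁₀(0.00775) = -2.111
pH = 6.35 − (-2.111) = 8.46

pH = 8.46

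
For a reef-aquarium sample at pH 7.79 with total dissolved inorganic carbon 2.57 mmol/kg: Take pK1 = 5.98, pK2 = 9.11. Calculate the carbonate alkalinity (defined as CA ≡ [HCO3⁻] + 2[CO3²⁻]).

CA = [HCO3⁻] + 2[CO3²⁻] = (α₁ + 2α₂)·DIC
At pH 7.79: [H⁺]/K1 = 10^-1.81 = 0.015488, K2/[H⁺] = 10^-1.32 = 0.047863
α₁ = 1/(1 + 0.015488 + 0.047863) = 1/1.0634 = 0.9404; α₂ = α₁·K2/[H⁺] = 0.04501
α₁ + 2α₂ = 1.0304
CA = 1.0304 × 2.57 = 2.65 mmol/kg

CA = 2.65 mmol/kg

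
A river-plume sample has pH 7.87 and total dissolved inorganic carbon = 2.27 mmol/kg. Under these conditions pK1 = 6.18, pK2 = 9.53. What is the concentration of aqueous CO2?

[CO2*] = 0.0445 mmol/kg

α₀ = 1 / (1 + K1/[H⁺] + K1K2/[H⁺]²) = 1 / (1 + 10^+1.69 + 10^+0.03)
   = 1 / (1 + 48.978 + 1.0715) = 1/51.049 = 0.01959
[CO2*] = α₀ × DIC = 0.01959 × 2.27 = 0.0445 mmol/kg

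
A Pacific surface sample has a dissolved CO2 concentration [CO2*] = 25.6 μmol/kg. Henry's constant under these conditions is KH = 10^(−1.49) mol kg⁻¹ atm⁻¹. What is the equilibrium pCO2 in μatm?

KH = 10^(−1.49) = 3.236×10^-2 mol kg⁻¹ atm⁻¹
pCO2 = [CO2*]/KH = 25.6×10^-6 / 3.236×10^-2 = 7.91×10^-4 atm = 791 μatm

pCO2 = 791 μatm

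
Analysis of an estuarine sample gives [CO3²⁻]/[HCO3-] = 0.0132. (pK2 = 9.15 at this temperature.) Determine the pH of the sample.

From K2 = [H⁺][CO3²⁻]/[HCO3-]:  pH = pK2 + log₁₀([CO3²⁻]/[HCO3-])
log₁₀(0.0132) = -1.879
pH = 9.15 + (-1.879) = 7.27

pH = 7.27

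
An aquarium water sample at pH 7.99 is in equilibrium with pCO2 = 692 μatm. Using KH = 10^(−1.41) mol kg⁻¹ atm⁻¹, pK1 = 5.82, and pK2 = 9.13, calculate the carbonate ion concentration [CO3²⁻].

[CO3²⁻] = 0.288 mmol/kg

[CO2*] = KH · pCO2 = 10^(−1.41) × 692×10^-6 = 2.692×10^-5 mol/kg
α₀ = 1/(1 + K1/[H⁺] + K1K2/[H⁺]²) = 1/(1 + 10^+2.17 + 10^+1.03) = 0.006265
DIC = [CO2*]/α₀ = 2.692×10^-5 / 0.006265 = 4.297 mmol/kg
[CO3²⁻] = α₂·DIC; α₂ = 0.06713, so [CO3²⁻] = 0.06713 × 4.297 = 0.288 mmol/kg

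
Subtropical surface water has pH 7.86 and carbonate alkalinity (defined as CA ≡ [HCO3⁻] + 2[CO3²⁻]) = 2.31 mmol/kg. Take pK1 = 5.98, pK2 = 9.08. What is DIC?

DIC = 2.21 mmol/kg

CA = [HCO3⁻] + 2[CO3²⁻] = (α₁ + 2α₂)·DIC
At pH 7.86: [H⁺]/K1 = 10^-1.88 = 0.013183, K2/[H⁺] = 10^-1.22 = 0.060256
α₁ = 1/(1 + 0.013183 + 0.060256) = 1/1.0734 = 0.9316; α₂ = α₁·K2/[H⁺] = 0.05613
α₁ + 2α₂ = 1.0439
DIC = CA / (α₁ + 2α₂) = 2.31 / 1.0439 = 2.21 mmol/kg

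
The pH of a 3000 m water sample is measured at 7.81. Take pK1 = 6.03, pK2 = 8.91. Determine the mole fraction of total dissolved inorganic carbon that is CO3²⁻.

α₂ = 1 / (1 + [H⁺]/K2 + [H⁺]²/(K1K2)) = 1 / (1 + 10^+1.10 + 10^-0.68)
   = 1 / (1 + 12.589 + 0.20893) = 1/13.798 = 0.07247

α₂ = 0.0725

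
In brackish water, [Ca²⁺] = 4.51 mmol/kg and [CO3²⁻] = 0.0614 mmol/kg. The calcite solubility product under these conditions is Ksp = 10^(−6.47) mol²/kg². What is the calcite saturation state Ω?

Ksp = 10^(−6.47) = 3.388×10^-7
Ω = [Ca²⁺][CO3²⁻]/Ksp = (4.51×10^-3)(0.0614×10^-3) / 3.388×10^-7 = 0.817

Ω = 0.817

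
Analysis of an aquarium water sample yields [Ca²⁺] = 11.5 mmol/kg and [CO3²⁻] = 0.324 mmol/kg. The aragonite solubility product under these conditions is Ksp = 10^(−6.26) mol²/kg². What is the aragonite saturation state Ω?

Ksp = 10^(−6.26) = 5.495×10^-7
Ω = [Ca²⁺][CO3²⁻]/Ksp = (11.5×10^-3)(0.324×10^-3) / 5.495×10^-7 = 6.78

Ω = 6.78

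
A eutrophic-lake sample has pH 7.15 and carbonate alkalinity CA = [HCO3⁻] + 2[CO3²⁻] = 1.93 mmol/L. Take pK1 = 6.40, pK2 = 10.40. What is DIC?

DIC = 2.27 mmol/L

CA = [HCO3⁻] + 2[CO3²⁻] = (α₁ + 2α₂)·DIC
At pH 7.15: [H⁺]/K1 = 10^-0.75 = 0.17783, K2/[H⁺] = 10^-3.25 = 0.00056234
α₁ = 1/(1 + 0.17783 + 0.00056234) = 1/1.1784 = 0.8486; α₂ = α₁·K2/[H⁺] = 0.0004772
α₁ + 2α₂ = 0.8496
DIC = CA / (α₁ + 2α₂) = 1.93 / 0.8496 = 2.27 mmol/L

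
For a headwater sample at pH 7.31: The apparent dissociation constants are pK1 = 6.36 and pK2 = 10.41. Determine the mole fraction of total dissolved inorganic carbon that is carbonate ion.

α₂ = 1 / (1 + [H⁺]/K2 + [H⁺]²/(K1K2)) = 1 / (1 + 10^+3.10 + 10^+2.15)
   = 1 / (1 + 1258.9 + 141.25) = 1/1401.2 = 0.0007137

α₂ = 0.000714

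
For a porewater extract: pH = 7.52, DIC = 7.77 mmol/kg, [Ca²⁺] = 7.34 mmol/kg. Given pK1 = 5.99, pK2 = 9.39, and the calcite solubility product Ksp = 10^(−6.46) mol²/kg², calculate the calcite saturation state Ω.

Ω = 2.13

α₂ = 1 / (1 + [H⁺]/K2 + [H⁺]²/(K1K2)) = 1 / (1 + 10^+1.87 + 10^+0.34)
   = 1 / (1 + 74.131 + 2.1878) = 1/77.319 = 0.01293
[CO3²⁻] = α₂ × DIC = 0.01293 × 7.77 = 0.1005 mmol/kg
Ksp = 10^(−6.46) = 3.467×10^-7
Ω = [Ca²⁺][CO3²⁻]/Ksp = (7.34×10^-3)(1.005×10^-4) / 3.467×10^-7 = 2.13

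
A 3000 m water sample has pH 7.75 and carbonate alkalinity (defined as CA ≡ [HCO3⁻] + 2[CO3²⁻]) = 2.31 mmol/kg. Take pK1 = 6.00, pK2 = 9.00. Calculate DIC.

CA = [HCO3⁻] + 2[CO3²⁻] = (α₁ + 2α₂)·DIC
At pH 7.75: [H⁺]/K1 = 10^-1.75 = 0.017783, K2/[H⁺] = 10^-1.25 = 0.056234
α₁ = 1/(1 + 0.017783 + 0.056234) = 1/1.0740 = 0.9311; α₂ = α₁·K2/[H⁺] = 0.05236
α₁ + 2α₂ = 1.0358
DIC = CA / (α₁ + 2α₂) = 2.31 / 1.0358 = 2.23 mmol/kg

DIC = 2.23 mmol/kg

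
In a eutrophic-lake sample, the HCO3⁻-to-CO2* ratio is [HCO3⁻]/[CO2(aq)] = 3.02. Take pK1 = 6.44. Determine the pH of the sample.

pH = 6.92

From K1 = [H⁺][HCO3⁻]/[CO2(aq)]:  pH = pK1 + log₁₀([HCO3⁻]/[CO2(aq)])
log₁₀(3.02) = +0.480
pH = 6.44 + (+0.480) = 6.92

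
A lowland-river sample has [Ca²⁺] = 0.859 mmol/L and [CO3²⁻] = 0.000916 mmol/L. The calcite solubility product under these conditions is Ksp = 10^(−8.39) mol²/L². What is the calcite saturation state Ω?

Ω = 0.193

Ksp = 10^(−8.39) = 4.074×10^-9
Ω = [Ca²⁺][CO3²⁻]/Ksp = (0.859×10^-3)(0.000916×10^-3) / 4.074×10^-9 = 0.193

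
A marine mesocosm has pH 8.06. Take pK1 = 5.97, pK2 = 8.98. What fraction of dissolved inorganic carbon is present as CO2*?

α₀ = 1 / (1 + K1/[H⁺] + K1K2/[H⁺]²) = 1 / (1 + 10^+2.09 + 10^+1.17)
   = 1 / (1 + 123.03 + 14.791) = 1/138.82 = 0.007204

α₀ = 0.00720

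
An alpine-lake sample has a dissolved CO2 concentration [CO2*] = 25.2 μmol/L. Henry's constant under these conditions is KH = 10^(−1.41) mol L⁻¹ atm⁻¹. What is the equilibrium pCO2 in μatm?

KH = 10^(−1.41) = 3.890×10^-2 mol L⁻¹ atm⁻¹
pCO2 = [CO2*]/KH = 25.2×10^-6 / 3.890×10^-2 = 6.48×10^-4 atm = 648 μatm

pCO2 = 648 μatm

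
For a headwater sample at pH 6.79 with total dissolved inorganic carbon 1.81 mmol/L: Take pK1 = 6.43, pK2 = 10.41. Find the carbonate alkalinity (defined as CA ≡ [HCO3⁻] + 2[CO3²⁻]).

CA = 1.26 mmol/L

CA = [HCO3⁻] + 2[CO3²⁻] = (α₁ + 2α₂)·DIC
At pH 6.79: [H⁺]/K1 = 10^-0.36 = 0.43652, K2/[H⁺] = 10^-3.62 = 0.00023988
α₁ = 1/(1 + 0.43652 + 0.00023988) = 1/1.4368 = 0.6960; α₂ = α₁·K2/[H⁺] = 0.0001670
α₁ + 2α₂ = 0.6963
CA = 0.6963 × 1.81 = 1.26 mmol/L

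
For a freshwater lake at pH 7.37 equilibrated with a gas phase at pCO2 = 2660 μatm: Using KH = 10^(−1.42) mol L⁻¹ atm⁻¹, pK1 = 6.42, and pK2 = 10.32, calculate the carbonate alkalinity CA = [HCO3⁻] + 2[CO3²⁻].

CA = 0.903 mmol/L

[CO2*] = KH · pCO2 = 10^(−1.42) × 2660×10^-6 = 1.011×10^-4 mol/L
α₀ = 1/(1 + K1/[H⁺] + K1K2/[H⁺]²) = 1/(1 + 10^+0.95 + 10^-2.00) = 0.1008
DIC = [CO2*]/α₀ = 1.011×10^-4 / 0.1008 = 1.003 mmol/L
CA = (α₁ + 2α₂)·DIC = (0.8982 + 2×0.001008) × 1.003 = 0.903 mmol/L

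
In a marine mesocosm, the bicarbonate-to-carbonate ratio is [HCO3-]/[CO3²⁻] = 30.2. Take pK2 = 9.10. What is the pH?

pH = 7.62

From K2 = [H⁺][CO3²⁻]/[HCO3-]:  pH = pK2 − log₁₀([HCO3-]/[CO3²⁻])
log₁₀(30.2) = +1.480
pH = 9.10 − (+1.480) = 7.62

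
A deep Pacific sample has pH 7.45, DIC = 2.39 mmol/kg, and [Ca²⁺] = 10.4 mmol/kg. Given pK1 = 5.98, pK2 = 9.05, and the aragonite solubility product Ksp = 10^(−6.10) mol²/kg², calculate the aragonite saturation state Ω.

α₂ = 1 / (1 + [H⁺]/K2 + [H⁺]²/(K1K2)) = 1 / (1 + 10^+1.60 + 10^+0.13)
   = 1 / (1 + 39.811 + 1.3490) = 1/42.160 = 0.02372
[CO3²⁻] = α₂ × DIC = 0.02372 × 2.39 = 0.05669 mmol/kg
Ksp = 10^(−6.10) = 7.943×10^-7
Ω = [Ca²⁺][CO3²⁻]/Ksp = (10.4×10^-3)(5.669×10^-5) / 7.943×10^-7 = 0.742

Ω = 0.742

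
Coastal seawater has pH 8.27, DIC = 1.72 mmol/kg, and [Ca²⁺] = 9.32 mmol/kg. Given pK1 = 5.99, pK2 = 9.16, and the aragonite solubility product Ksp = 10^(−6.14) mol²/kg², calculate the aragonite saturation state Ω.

Ω = 2.51

α₂ = 1 / (1 + [H⁺]/K2 + [H⁺]²/(K1K2)) = 1 / (1 + 10^+0.89 + 10^-1.39)
   = 1 / (1 + 7.7625 + 0.040738) = 1/8.8032 = 0.1136
[CO3²⁻] = α₂ × DIC = 0.1136 × 1.72 = 0.1954 mmol/kg
Ksp = 10^(−6.14) = 7.244×10^-7
Ω = [Ca²⁺][CO3²⁻]/Ksp = (9.32×10^-3)(1.954×10^-4) / 7.244×10^-7 = 2.51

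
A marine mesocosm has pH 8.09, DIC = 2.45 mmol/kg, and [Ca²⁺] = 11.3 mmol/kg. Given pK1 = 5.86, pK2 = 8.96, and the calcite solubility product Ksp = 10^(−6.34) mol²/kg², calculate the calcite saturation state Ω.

Ω = 7.16

α₂ = 1 / (1 + [H⁺]/K2 + [H⁺]²/(K1K2)) = 1 / (1 + 10^+0.87 + 10^-1.36)
   = 1 / (1 + 7.4131 + 0.043652) = 1/8.4568 = 0.1182
[CO3²⁻] = α₂ × DIC = 0.1182 × 2.45 = 0.2897 mmol/kg
Ksp = 10^(−6.34) = 4.571×10^-7
Ω = [Ca²⁺][CO3²⁻]/Ksp = (11.3×10^-3)(2.897×10^-4) / 4.571×10^-7 = 7.16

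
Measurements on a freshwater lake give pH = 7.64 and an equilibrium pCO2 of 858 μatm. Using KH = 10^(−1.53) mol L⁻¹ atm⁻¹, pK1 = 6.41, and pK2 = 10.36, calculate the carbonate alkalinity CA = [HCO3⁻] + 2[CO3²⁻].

[CO2*] = KH · pCO2 = 10^(−1.53) × 858×10^-6 = 2.532×10^-5 mol/L
α₀ = 1/(1 + K1/[H⁺] + K1K2/[H⁺]²) = 1/(1 + 10^+1.23 + 10^-1.49) = 0.05551
DIC = [CO2*]/α₀ = 2.532×10^-5 / 0.05551 = 0.4562 mmol/L
CA = (α₁ + 2α₂)·DIC = (0.9427 + 2×0.001796) × 0.4562 = 0.432 mmol/L

CA = 0.432 mmol/L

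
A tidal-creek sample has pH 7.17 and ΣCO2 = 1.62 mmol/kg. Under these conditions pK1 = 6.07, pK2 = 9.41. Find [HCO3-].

α₁ = 1 / (1 + [H⁺]/K1 + K2/[H⁺]) = 1 / (1 + 10^-1.10 + 10^-2.24)
   = 1 / (1 + 0.079433 + 0.0057544) = 1/1.0852 = 0.9215
[HCO3⁻] = α₁ × DIC = 0.9215 × 1.62 = 1.49 mmol/kg

[HCO3⁻] = 1.49 mmol/kg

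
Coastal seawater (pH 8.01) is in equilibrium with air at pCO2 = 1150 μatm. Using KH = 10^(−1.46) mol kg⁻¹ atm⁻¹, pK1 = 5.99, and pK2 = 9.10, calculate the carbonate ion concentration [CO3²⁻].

[CO3²⁻] = 0.339 mmol/kg

[CO2*] = KH · pCO2 = 10^(−1.46) × 1150×10^-6 = 3.987×10^-5 mol/kg
α₀ = 1/(1 + K1/[H⁺] + K1K2/[H⁺]²) = 1/(1 + 10^+2.02 + 10^+0.93) = 0.008755
DIC = [CO2*]/α₀ = 3.987×10^-5 / 0.008755 = 4.555 mmol/kg
[CO3²⁻] = α₂·DIC; α₂ = 0.07451, so [CO3²⁻] = 0.07451 × 4.555 = 0.339 mmol/kg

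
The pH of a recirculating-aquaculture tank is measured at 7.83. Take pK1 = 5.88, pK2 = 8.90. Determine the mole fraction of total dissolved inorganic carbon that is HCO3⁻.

α₁ = 1 / (1 + [H⁺]/K1 + K2/[H⁺]) = 1 / (1 + 10^-1.95 + 10^-1.07)
   = 1 / (1 + 0.011220 + 0.085114) = 1/1.0963 = 0.9121

α₁ = 0.912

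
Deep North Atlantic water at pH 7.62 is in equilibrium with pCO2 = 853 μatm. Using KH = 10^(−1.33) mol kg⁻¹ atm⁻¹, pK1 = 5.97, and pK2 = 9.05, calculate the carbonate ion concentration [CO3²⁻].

[CO2*] = KH · pCO2 = 10^(−1.33) × 853×10^-6 = 3.990×10^-5 mol/kg
α₀ = 1/(1 + K1/[H⁺] + K1K2/[H⁺]²) = 1/(1 + 10^+1.65 + 10^+0.22) = 0.02113
DIC = [CO2*]/α₀ = 3.990×10^-5 / 0.02113 = 1.888 mmol/kg
[CO3²⁻] = α₂·DIC; α₂ = 0.03507, so [CO3²⁻] = 0.03507 × 1.888 = 0.0662 mmol/kg

[CO3²⁻] = 0.0662 mmol/kg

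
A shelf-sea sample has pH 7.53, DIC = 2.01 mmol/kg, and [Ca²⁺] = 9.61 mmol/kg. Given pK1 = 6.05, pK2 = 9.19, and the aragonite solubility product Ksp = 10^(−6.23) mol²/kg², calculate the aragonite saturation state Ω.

Ω = 0.680

α₂ = 1 / (1 + [H⁺]/K2 + [H⁺]²/(K1K2)) = 1 / (1 + 10^+1.66 + 10^+0.18)
   = 1 / (1 + 45.709 + 1.5136) = 1/48.222 = 0.02074
[CO3²⁻] = α₂ × DIC = 0.02074 × 2.01 = 0.04168 mmol/kg
Ksp = 10^(−6.23) = 5.888×10^-7
Ω = [Ca²⁺][CO3²⁻]/Ksp = (9.61×10^-3)(4.168×10^-5) / 5.888×10^-7 = 0.680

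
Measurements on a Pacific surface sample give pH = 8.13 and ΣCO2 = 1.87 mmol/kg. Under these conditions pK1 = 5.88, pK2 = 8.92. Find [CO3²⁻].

α₂ = 1 / (1 + [H⁺]/K2 + [H⁺]²/(K1K2)) = 1 / (1 + 10^+0.79 + 10^-1.46)
   = 1 / (1 + 6.1660 + 0.034674) = 1/7.2006 = 0.1389
[CO3²⁻] = α₂ × DIC = 0.1389 × 1.87 = 0.260 mmol/kg

[CO3²⁻] = 0.260 mmol/kg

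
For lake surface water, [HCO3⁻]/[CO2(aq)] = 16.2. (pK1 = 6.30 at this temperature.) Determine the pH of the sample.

pH = 7.51

From K1 = [H⁺][HCO3⁻]/[CO2(aq)]:  pH = pK1 + log₁₀([HCO3⁻]/[CO2(aq)])
log₁₀(16.2) = +1.210
pH = 6.30 + (+1.210) = 7.51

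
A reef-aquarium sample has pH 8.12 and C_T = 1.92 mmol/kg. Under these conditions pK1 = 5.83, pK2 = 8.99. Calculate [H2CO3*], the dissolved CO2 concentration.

[CO2*] = 8.64 μmol/kg

α₀ = 1 / (1 + K1/[H⁺] + K1K2/[H⁺]²) = 1 / (1 + 10^+2.29 + 10^+1.42)
   = 1 / (1 + 194.98 + 26.303) = 1/222.29 = 0.004499
[CO2*] = α₀ × DIC = 0.004499 × 1.92 = 0.00864 mmol/kg = 8.64 μmol/kg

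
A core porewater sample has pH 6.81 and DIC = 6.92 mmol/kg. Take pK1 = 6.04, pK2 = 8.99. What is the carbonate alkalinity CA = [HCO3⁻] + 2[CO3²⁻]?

CA = 5.96 mmol/kg

CA = [HCO3⁻] + 2[CO3²⁻] = (α₁ + 2α₂)·DIC
At pH 6.81: [H⁺]/K1 = 10^-0.77 = 0.16982, K2/[H⁺] = 10^-2.18 = 0.0066069
α₁ = 1/(1 + 0.16982 + 0.0066069) = 1/1.1764 = 0.8500; α₂ = α₁·K2/[H⁺] = 0.005616
α₁ + 2α₂ = 0.8613
CA = 0.8613 × 6.92 = 5.96 mmol/kg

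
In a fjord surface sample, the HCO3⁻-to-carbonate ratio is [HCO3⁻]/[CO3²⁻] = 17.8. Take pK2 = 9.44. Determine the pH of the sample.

pH = 8.19

From K2 = [H⁺][CO3²⁻]/[HCO3⁻]:  pH = pK2 − log₁₀([HCO3⁻]/[CO3²⁻])
log₁₀(17.8) = +1.250
pH = 9.44 − (+1.250) = 8.19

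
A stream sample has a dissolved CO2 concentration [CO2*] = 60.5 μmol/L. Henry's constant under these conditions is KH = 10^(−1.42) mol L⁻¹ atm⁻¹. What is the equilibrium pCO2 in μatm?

pCO2 = 1590 μatm

KH = 10^(−1.42) = 3.802×10^-2 mol L⁻¹ atm⁻¹
pCO2 = [CO2*]/KH = 60.5×10^-6 / 3.802×10^-2 = 1.59×10^-3 atm = 1590 μatm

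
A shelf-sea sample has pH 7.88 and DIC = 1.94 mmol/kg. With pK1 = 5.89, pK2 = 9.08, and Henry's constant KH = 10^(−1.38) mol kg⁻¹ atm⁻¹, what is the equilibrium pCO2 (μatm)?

α₀ = 1 / (1 + K1/[H⁺] + K1K2/[H⁺]²) = 1 / (1 + 10^+1.99 + 10^+0.79)
   = 1 / (1 + 97.724 + 6.1660) = 1/104.89 = 0.009534
[CO2*] = α₀ × DIC = 0.009534 × 1.94 = 0.01850 mmol/kg = 18.50 μmol/kg
pCO2 = [CO2*]/KH = 1.850×10^-5 / 4.169×10^-2 = 444 μatm

pCO2 = 444 μatm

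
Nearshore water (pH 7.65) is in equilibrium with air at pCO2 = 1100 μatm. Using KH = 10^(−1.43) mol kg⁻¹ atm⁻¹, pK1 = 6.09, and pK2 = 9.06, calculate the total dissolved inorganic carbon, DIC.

DIC = 1.58 mmol/kg

[CO2*] = KH · pCO2 = 10^(−1.43) × 1100×10^-6 = 4.087×10^-5 mol/kg
α₀ = 1/(1 + K1/[H⁺] + K1K2/[H⁺]²) = 1/(1 + 10^+1.56 + 10^+0.15) = 0.02583
DIC = [CO2*]/α₀ = 4.087×10^-5 / 0.02583 = 1.58 mmol/kg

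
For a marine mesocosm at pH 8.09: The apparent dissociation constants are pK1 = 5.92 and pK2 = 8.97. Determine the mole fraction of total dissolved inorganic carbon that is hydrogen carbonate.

α₁ = 1 / (1 + [H⁺]/K1 + K2/[H⁺]) = 1 / (1 + 10^-2.17 + 10^-0.88)
   = 1 / (1 + 0.0067608 + 0.13183) = 1/1.1386 = 0.8783

α₁ = 0.878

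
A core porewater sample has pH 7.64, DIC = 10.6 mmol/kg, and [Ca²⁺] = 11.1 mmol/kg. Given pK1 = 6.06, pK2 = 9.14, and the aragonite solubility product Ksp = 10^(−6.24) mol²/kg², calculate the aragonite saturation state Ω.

α₂ = 1 / (1 + [H⁺]/K2 + [H⁺]²/(K1K2)) = 1 / (1 + 10^+1.50 + 10^-0.08)
   = 1 / (1 + 31.623 + 0.83176) = 1/33.455 = 0.02989
[CO3²⁻] = α₂ × DIC = 0.02989 × 10.6 = 0.3168 mmol/kg
Ksp = 10^(−6.24) = 5.754×10^-7
Ω = [Ca²⁺][CO3²⁻]/Ksp = (11.1×10^-3)(3.168×10^-4) / 5.754×10^-7 = 6.11

Ω = 6.11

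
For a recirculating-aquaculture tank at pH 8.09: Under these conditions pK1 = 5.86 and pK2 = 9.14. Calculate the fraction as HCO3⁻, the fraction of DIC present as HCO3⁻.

α₁ = 0.913

α₁ = 1 / (1 + [H⁺]/K1 + K2/[H⁺]) = 1 / (1 + 10^-2.23 + 10^-1.05)
   = 1 / (1 + 0.0058884 + 0.089125) = 1/1.0950 = 0.9132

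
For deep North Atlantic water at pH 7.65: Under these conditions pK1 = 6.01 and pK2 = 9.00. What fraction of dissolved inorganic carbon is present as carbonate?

α₂ = 0.0418

α₂ = 1 / (1 + [H⁺]/K2 + [H⁺]²/(K1K2)) = 1 / (1 + 10^+1.35 + 10^-0.29)
   = 1 / (1 + 22.387 + 0.51286) = 1/23.900 = 0.04184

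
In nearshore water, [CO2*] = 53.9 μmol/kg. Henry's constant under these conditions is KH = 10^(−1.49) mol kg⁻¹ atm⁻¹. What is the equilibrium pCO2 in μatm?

pCO2 = 1670 μatm

KH = 10^(−1.49) = 3.236×10^-2 mol kg⁻¹ atm⁻¹
pCO2 = [CO2*]/KH = 53.9×10^-6 / 3.236×10^-2 = 1.67×10^-3 atm = 1670 μatm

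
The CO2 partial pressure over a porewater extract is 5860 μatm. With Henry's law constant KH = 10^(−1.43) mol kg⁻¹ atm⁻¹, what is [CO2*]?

[CO2*] = 218 μmol/kg

KH = 10^(−1.43) = 3.715×10^-2 mol kg⁻¹ atm⁻¹
[CO2*] = KH · pCO2 = 3.715×10^-2 × 5860×10^-6 atm = 2.18×10^-4 mol/kg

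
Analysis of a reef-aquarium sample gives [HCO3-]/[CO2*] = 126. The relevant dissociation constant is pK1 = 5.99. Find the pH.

From K1 = [H⁺][HCO3-]/[CO2*]:  pH = pK1 + log₁₀([HCO3-]/[CO2*])
log₁₀(126) = +2.100
pH = 5.99 + (+2.100) = 8.09

pH = 8.09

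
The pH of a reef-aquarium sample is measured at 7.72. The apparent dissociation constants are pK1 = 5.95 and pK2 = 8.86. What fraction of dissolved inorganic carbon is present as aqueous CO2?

α₀ = 0.0156

α₀ = 1 / (1 + K1/[H⁺] + K1K2/[H⁺]²) = 1 / (1 + 10^+1.77 + 10^+0.63)
   = 1 / (1 + 58.884 + 4.2658) = 1/64.150 = 0.01559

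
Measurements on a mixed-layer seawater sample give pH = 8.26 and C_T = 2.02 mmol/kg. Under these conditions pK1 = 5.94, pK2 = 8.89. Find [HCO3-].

α₁ = 1 / (1 + [H⁺]/K1 + K2/[H⁺]) = 1 / (1 + 10^-2.32 + 10^-0.63)
   = 1 / (1 + 0.0047863 + 0.23442) = 1/1.2392 = 0.8070
[HCO3⁻] = α₁ × DIC = 0.8070 × 2.02 = 1.63 mmol/kg

[HCO3⁻] = 1.63 mmol/kg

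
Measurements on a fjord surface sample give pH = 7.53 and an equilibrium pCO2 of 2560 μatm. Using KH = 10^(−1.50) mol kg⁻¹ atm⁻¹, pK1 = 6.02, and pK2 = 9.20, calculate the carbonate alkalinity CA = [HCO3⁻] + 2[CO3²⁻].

[CO2*] = KH · pCO2 = 10^(−1.50) × 2560×10^-6 = 8.095×10^-5 mol/kg
α₀ = 1/(1 + K1/[H⁺] + K1K2/[H⁺]²) = 1/(1 + 10^+1.51 + 10^-0.16) = 0.02937
DIC = [CO2*]/α₀ = 8.095×10^-5 / 0.02937 = 2.757 mmol/kg
CA = (α₁ + 2α₂)·DIC = (0.9503 + 2×0.02032) × 2.757 = 2.73 mmol/kg

CA = 2.73 mmol/kg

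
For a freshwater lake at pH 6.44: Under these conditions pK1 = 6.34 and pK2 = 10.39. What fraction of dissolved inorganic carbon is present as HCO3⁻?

α₁ = 1 / (1 + [H⁺]/K1 + K2/[H⁺]) = 1 / (1 + 10^-0.10 + 10^-3.95)
   = 1 / (1 + 0.79433 + 0.00011220) = 1/1.7944 = 0.5573

α₁ = 0.557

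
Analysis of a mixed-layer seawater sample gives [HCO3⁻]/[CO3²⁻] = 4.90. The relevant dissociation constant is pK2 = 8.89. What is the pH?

From K2 = [H⁺][CO3²⁻]/[HCO3⁻]:  pH = pK2 − log₁₀([HCO3⁻]/[CO3²⁻])
log₁₀(4.90) = +0.690
pH = 8.89 − (+0.690) = 8.20

pH = 8.20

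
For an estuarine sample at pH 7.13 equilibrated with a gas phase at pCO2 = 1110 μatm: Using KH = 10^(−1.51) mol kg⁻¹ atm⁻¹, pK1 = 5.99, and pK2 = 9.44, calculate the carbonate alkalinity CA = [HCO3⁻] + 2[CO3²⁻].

[CO2*] = KH · pCO2 = 10^(−1.51) × 1110×10^-6 = 3.430×10^-5 mol/kg
α₀ = 1/(1 + K1/[H⁺] + K1K2/[H⁺]²) = 1/(1 + 10^+1.14 + 10^-1.17) = 0.06724
DIC = [CO2*]/α₀ = 3.430×10^-5 / 0.06724 = 0.5101 mmol/kg
CA = (α₁ + 2α₂)·DIC = (0.9282 + 2×0.004546) × 0.5101 = 0.478 mmol/kg

CA = 0.478 mmol/kg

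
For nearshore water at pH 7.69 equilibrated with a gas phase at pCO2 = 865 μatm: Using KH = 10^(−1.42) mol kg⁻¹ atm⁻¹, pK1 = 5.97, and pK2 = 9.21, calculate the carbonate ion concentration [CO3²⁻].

[CO3²⁻] = 0.0521 mmol/kg

[CO2*] = KH · pCO2 = 10^(−1.42) × 865×10^-6 = 3.289×10^-5 mol/kg
α₀ = 1/(1 + K1/[H⁺] + K1K2/[H⁺]²) = 1/(1 + 10^+1.72 + 10^+0.20) = 0.01816
DIC = [CO2*]/α₀ = 3.289×10^-5 / 0.01816 = 1.811 mmol/kg
[CO3²⁻] = α₂·DIC; α₂ = 0.02878, so [CO3²⁻] = 0.02878 × 1.811 = 0.0521 mmol/kg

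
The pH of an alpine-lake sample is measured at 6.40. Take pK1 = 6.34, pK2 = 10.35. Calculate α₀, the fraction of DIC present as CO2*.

α₀ = 0.465

α₀ = 1 / (1 + K1/[H⁺] + K1K2/[H⁺]²) = 1 / (1 + 10^+0.06 + 10^-3.89)
   = 1 / (1 + 1.1482 + 0.00012882) = 1/2.1483 = 0.4655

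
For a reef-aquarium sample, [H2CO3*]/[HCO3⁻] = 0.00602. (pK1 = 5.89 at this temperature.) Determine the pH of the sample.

pH = 8.11

From K1 = [H⁺][HCO3⁻]/[H2CO3*]:  pH = pK1 − log₁₀([H2CO3*]/[HCO3⁻])
log₁₀(0.00602) = -2.220
pH = 5.89 − (-2.220) = 8.11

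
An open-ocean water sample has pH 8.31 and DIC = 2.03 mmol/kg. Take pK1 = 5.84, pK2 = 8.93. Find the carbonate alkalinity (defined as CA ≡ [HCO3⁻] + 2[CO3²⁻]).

CA = 2.42 mmol/kg

CA = [HCO3⁻] + 2[CO3²⁻] = (α₁ + 2α₂)·DIC
At pH 8.31: [H⁺]/K1 = 10^-2.47 = 0.0033884, K2/[H⁺] = 10^-0.62 = 0.23988
α₁ = 1/(1 + 0.0033884 + 0.23988) = 1/1.2433 = 0.8043; α₂ = α₁·K2/[H⁺] = 0.1929
α₁ + 2α₂ = 1.1902
CA = 1.1902 × 2.03 = 2.42 mmol/kg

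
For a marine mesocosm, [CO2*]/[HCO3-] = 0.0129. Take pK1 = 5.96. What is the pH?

pH = 7.85

From K1 = [H⁺][HCO3-]/[CO2*]:  pH = pK1 − log₁₀([CO2*]/[HCO3-])
log₁₀(0.0129) = -1.889
pH = 5.96 − (-1.889) = 7.85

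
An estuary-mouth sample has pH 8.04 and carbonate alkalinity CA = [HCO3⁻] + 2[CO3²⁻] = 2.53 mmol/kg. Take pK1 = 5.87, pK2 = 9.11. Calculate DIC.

CA = [HCO3⁻] + 2[CO3²⁻] = (α₁ + 2α₂)·DIC
At pH 8.04: [H⁺]/K1 = 10^-2.17 = 0.0067608, K2/[H⁺] = 10^-1.07 = 0.085114
α₁ = 1/(1 + 0.0067608 + 0.085114) = 1/1.0919 = 0.9159; α₂ = α₁·K2/[H⁺] = 0.07795
α₁ + 2α₂ = 1.0718
DIC = CA / (α₁ + 2α₂) = 2.53 / 1.0718 = 2.36 mmol/kg

DIC = 2.36 mmol/kg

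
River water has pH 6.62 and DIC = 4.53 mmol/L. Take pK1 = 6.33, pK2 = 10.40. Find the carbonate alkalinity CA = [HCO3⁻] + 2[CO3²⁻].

CA = [HCO3⁻] + 2[CO3²⁻] = (α₁ + 2α₂)·DIC
At pH 6.62: [H⁺]/K1 = 10^-0.29 = 0.51286, K2/[H⁺] = 10^-3.78 = 0.00016596
α₁ = 1/(1 + 0.51286 + 0.00016596) = 1/1.5130 = 0.6609; α₂ = α₁·K2/[H⁺] = 0.0001097
α₁ + 2α₂ = 0.6611
CA = 0.6611 × 4.53 = 2.99 mmol/L

CA = 2.99 mmol/L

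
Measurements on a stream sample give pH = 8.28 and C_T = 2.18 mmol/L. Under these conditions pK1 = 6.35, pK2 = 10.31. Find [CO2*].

[CO2*] = 0.0251 mmol/L

α₀ = 1 / (1 + K1/[H⁺] + K1K2/[H⁺]²) = 1 / (1 + 10^+1.93 + 10^-0.10)
   = 1 / (1 + 85.114 + 0.79433) = 1/86.908 = 0.01151
[CO2*] = α₀ × DIC = 0.01151 × 2.18 = 0.0251 mmol/L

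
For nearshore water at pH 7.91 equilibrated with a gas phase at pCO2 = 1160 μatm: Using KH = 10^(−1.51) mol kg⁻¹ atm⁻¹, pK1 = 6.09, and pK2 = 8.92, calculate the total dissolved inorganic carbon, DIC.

[CO2*] = KH · pCO2 = 10^(−1.51) × 1160×10^-6 = 3.585×10^-5 mol/kg
α₀ = 1/(1 + K1/[H⁺] + K1K2/[H⁺]²) = 1/(1 + 10^+1.82 + 10^+0.81) = 0.01360
DIC = [CO2*]/α₀ = 3.585×10^-5 / 0.01360 = 2.64 mmol/kg

DIC = 2.64 mmol/kg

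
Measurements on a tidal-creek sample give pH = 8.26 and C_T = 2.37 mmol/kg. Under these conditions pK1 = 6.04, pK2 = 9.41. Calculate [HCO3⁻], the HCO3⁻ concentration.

[HCO3⁻] = 2.20 mmol/kg

α₁ = 1 / (1 + [H⁺]/K1 + K2/[H⁺]) = 1 / (1 + 10^-2.22 + 10^-1.15)
   = 1 / (1 + 0.0060256 + 0.070795) = 1/1.0768 = 0.9287
[HCO3⁻] = α₁ × DIC = 0.9287 × 2.37 = 2.20 mmol/kg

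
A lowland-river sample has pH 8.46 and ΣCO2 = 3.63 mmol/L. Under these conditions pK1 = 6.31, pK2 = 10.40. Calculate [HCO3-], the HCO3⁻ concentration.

[HCO3⁻] = 3.56 mmol/L

α₁ = 1 / (1 + [H⁺]/K1 + K2/[H⁺]) = 1 / (1 + 10^-2.15 + 10^-1.94)
   = 1 / (1 + 0.0070795 + 0.011482) = 1/1.0186 = 0.9818
[HCO3⁻] = α₁ × DIC = 0.9818 × 3.63 = 3.56 mmol/L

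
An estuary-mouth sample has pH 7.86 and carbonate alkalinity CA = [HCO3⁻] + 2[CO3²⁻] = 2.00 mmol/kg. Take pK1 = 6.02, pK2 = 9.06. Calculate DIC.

DIC = 1.91 mmol/kg

CA = [HCO3⁻] + 2[CO3²⁻] = (α₁ + 2α₂)·DIC
At pH 7.86: [H⁺]/K1 = 10^-1.84 = 0.014454, K2/[H⁺] = 10^-1.20 = 0.063096
α₁ = 1/(1 + 0.014454 + 0.063096) = 1/1.0776 = 0.9280; α₂ = α₁·K2/[H⁺] = 0.05855
α₁ + 2α₂ = 1.0451
DIC = CA / (α₁ + 2α₂) = 2.00 / 1.0451 = 1.91 mmol/kg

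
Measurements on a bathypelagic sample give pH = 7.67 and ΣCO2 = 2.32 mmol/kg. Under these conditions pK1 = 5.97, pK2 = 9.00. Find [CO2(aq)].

α₀ = 1 / (1 + K1/[H⁺] + K1K2/[H⁺]²) = 1 / (1 + 10^+1.70 + 10^+0.37)
   = 1 / (1 + 50.119 + 2.3442) = 1/53.463 = 0.01870
[CO2*] = α₀ × DIC = 0.01870 × 2.32 = 0.0434 mmol/kg

[CO2*] = 0.0434 mmol/kg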